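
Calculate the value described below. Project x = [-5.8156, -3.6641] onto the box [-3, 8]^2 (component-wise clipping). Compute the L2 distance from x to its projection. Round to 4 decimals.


Project each component onto [-3, 8].
clip(-5.8156) = -3.0, clip(-3.6641) = -3.0
Projection = [-3.0, -3.0]
Squared diffs: [7.9276, 0.441]
Distance = sqrt(8.3686) = 2.8929


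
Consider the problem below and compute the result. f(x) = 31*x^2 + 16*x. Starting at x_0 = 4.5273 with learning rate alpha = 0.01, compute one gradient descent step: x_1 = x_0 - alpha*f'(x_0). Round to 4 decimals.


We compute the gradient at x_0 and apply the update.
f'(x) = 62*x + 16
f'(4.5273) = 62*4.5273 + 16 = 296.6926
x_1 = 4.5273 - 0.01*296.6926 = 1.5604


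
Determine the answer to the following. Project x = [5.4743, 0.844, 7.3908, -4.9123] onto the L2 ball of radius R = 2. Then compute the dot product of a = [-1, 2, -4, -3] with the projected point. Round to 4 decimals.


Step 1: Compute ||x|| (intermediates to 6 decimals).
||x|| = sqrt(5.4743^2 + 0.844^2 + 7.3908^2 + (-4.9123)^2) = 10.461114
Step 2: Project.
Since ||x|| > R, scale = R/||x|| = 2/10.461114 = 0.191184, proj(x) = scale * x
proj(x) = [1.046599, 0.161359, 1.413003, -0.939153]
Step 3: Dot product.
a^T * proj(x) = -1*1.046599 + 2*0.161359 - 4*1.413003 - 3*(-0.939153) = -3.5584


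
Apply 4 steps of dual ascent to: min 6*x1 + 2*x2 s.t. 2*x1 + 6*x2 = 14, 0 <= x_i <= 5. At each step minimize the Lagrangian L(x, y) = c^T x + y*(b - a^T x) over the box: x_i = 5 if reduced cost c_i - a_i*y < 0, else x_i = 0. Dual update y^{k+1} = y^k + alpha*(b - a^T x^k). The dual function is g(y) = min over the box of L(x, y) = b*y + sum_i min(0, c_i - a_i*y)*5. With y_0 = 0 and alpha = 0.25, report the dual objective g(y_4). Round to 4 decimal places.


Dual ascent for LP: min 6*x1 + 2*x2, 2*x1 + 6*x2 = 14, 0 <= x_i <= 5
Step 1: y^k = 0.0, reduced costs: (6.0, 2.0)
  x^k = (0.0, 0.0), subgradient = b - a^T x = 14.0
  y^{k+1} = 0.0 + 0.25*14.0 = 3.5
Step 2: y^k = 3.5, reduced costs: (-1.0, -19.0)
  x^k = (5.0, 5.0), subgradient = b - a^T x = -26.0
  y^{k+1} = 3.5 + 0.25*-26.0 = -3.0
Step 3: y^k = -3.0, reduced costs: (12.0, 20.0)
  x^k = (0.0, 0.0), subgradient = b - a^T x = 14.0
  y^{k+1} = -3.0 + 0.25*14.0 = 0.5
Step 4: y^k = 0.5, reduced costs: (5.0, -1.0)
  x^k = (0.0, 5.0), subgradient = b - a^T x = -16.0
  y^{k+1} = 0.5 + 0.25*-16.0 = -3.5
Dual objective at y_4 = -3.5: reduced costs (13.0, 23.0), box minimizer x = (0.0, 0.0)
g(y_4) = b*y + (c1 - a1*y)*x1 + (c2 - a2*y)*x2 = 14*(-3.5) + 13.0*0.0 + 23.0*0.0 = -49.0 + 0.0 + 0.0 = -49.0


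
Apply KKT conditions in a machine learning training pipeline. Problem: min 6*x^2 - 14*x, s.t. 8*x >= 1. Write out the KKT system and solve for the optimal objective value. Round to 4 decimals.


Step 1: Try lambda = 0 (constraint inactive).
Stationarity: 2*6*x - 14 = 0
x* = 14/(2*6) = 7/6 = 1.1667 (rounded; the exact value 7/6 is used below)
Check constraint: 8*1.1667 = 9.3336 >= 1 -- satisfied.
Step 2: Compute optimal value.
f(x*) = 6*(7/6)^2 - 14*(7/6) = -8.1667


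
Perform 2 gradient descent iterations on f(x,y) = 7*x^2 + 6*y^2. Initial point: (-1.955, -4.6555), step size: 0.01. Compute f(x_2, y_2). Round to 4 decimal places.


Gradient descent on f(x,y) = 7*x^2 + 6*y^2.
Starting point: (-1.955, -4.6555), alpha = 0.01
Step 1: grad_x = 2*7*-1.955 = -27.37, grad_y = 2*6*-4.6555 = -55.866
  x_1 = -1.955 - 0.01*-27.37 = -1.6813
  y_1 = -4.6555 - 0.01*-55.866 = -4.0968
Step 2: grad_x = 2*7*-1.6813 = -23.5382, grad_y = 2*6*-4.0968 = -49.1621
  x_2 = -1.6813 - 0.01*-23.5382 = -1.4459
  y_2 = -4.0968 - 0.01*-49.1621 = -3.6052
f(-1.4459, -3.6052) = 7*(-1.4459)^2 + 6*(-3.6052)^2 = 92.6204


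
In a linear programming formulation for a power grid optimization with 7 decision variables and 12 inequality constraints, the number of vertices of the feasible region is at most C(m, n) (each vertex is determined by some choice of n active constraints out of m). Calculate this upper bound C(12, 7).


Each vertex corresponds to some choice of n active constraints out of m, so the number of vertices is at most C(m, n) = m! / (n!(m-n)!).
m = 12, n = 7
Numerator: 12 * 11 * 10 * 9 * 8 * 7 * 6
Denominator: 7! = 5040
C(12, 7) = 792


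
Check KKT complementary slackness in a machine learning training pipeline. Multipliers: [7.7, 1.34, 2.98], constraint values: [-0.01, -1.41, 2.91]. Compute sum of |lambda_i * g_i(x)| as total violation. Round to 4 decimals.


KKT complementary slackness check:
lambda_1 * g_1 = 7.7 * -0.01 = -0.077
lambda_2 * g_2 = 1.34 * -1.41 = -1.8894
lambda_3 * g_3 = 2.98 * 2.91 = 8.6718
Total violation = 0.077 + 1.8894 + 8.6718 = 10.6382


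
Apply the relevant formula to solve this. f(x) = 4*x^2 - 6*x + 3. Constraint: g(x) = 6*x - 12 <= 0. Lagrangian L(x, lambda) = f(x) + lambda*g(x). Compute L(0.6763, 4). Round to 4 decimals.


Step 1: Evaluate f(x).
f(0.6763) = 4*0.6763^2 - 6*0.6763 + 3 = 0.7717
Step 2: Evaluate g(x).
g(0.6763) = 6*0.6763 - 12 = -7.9422
Step 3: Compute Lagrangian.
L = 0.7717 + 4*-7.9422 = -30.9971


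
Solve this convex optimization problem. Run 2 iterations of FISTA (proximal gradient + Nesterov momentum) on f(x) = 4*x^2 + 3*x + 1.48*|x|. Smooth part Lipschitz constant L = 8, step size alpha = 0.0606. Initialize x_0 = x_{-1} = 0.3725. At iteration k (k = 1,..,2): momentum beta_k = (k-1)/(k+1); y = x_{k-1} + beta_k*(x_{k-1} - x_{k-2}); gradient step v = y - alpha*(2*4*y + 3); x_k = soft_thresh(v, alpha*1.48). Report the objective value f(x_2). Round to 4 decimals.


FISTA on f(x) = 4*x^2 + 3*x + 1.48*|x|
L = 8, alpha = 0.0606
Iteration 1: beta = 0.0, y = 0.3725 + 0.0*(0.3725 - 0.3725) = 0.3725
  grad(y) = 5.98, v = y - alpha*grad = 0.0101
  prox(v) = soft_thresh(0.0101, 0.0897) = 0.0
Iteration 2: beta = 0.3333, y = 0.0 + 0.3333*(0.0 - 0.3725) = -0.1242
  grad(y) = 2.0067, v = y - alpha*grad = -0.2458
  prox(v) = soft_thresh(-0.2458, 0.0897) = -0.1561
f(x_2) = 4*(-0.1561)^2 + 3*(-0.1561) + 1.48*|-0.1561| = -0.1398


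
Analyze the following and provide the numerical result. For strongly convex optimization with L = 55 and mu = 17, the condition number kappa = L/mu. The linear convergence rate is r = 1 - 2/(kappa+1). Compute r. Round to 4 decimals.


Step 1: Compute the condition number.
kappa = L/mu = 55/17 = 3.2353
Step 2: Compute the convergence rate.
r = 1 - 2/(kappa + 1) = 1 - 2*mu/(L + mu) = (L - mu)/(L + mu) = 38/72 = 0.5278


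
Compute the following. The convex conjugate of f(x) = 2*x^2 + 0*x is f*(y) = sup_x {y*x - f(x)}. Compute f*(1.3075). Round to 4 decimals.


f*(y) = sup_x {y*x - a*x^2 - b*x} = sup_x {(y-b)*x - a*x^2}
FOC: (y - b) - 2a*x = 0 => x* = (y - b)/(2a)
x* = (1.3075 - 0)/(2*2) = 0.3269
f*(1.3075) = (y-b)^2/(4a) = (1.3075 - 0)^2/(4*2)
= 1.7096/8 = 0.2137


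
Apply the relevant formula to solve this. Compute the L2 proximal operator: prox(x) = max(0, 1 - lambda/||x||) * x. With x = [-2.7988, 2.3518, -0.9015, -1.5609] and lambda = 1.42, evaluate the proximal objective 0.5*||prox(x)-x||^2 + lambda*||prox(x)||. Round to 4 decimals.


Step 1: Compute ||x||.
||x|| = 4.0759
Step 2: Compute scaling factor.
scale = max(0, 1 - 1.42/4.0759) = 0.6516
Step 3: prox(x) = [-1.8237, 1.5325, -0.5874, -1.0171]
||prox(x)|| = 2.6559
Step 4: Proximal objective.
0.5*||prox-x||^2 = 1.0082
lambda*||prox|| = 3.7714
Total = 4.7796


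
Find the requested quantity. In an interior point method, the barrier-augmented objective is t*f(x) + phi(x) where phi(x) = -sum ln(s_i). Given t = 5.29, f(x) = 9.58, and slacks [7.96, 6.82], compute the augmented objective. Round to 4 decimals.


Step 1: Compute log-barrier.
ln values: [2.0744, 1.9199]
phi = -(2.0744 + 1.9199) = -3.9943
Step 2: Compute augmented objective.
t*f(x) = 5.29*9.58 = 50.6782
Total = 50.6782 - 3.9943 = 46.6839


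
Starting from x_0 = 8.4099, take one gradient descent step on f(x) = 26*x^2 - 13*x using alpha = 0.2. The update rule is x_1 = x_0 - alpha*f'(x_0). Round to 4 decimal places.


We compute the gradient at x_0 and apply the update.
f'(x) = 52*x - 13
f'(8.4099) = 52*8.4099 - 13 = 424.3148
x_1 = 8.4099 - 0.2*424.3148 = -76.4531


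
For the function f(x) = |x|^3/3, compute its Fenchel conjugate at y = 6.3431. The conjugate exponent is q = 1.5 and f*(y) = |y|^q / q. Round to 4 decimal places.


The conjugate exponent q satisfies 1/p + 1/q = 1.
p = 3, so q = 3/(3 - 1) = 1.5
|y|^q = 6.3431^1.5 = 15.9754
f*(6.3431) = 15.9754 / 1.5 = 10.6503


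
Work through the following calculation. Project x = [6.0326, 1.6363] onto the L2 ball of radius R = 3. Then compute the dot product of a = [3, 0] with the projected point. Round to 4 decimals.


Step 1: Compute ||x|| (intermediates to 6 decimals).
||x|| = sqrt(6.0326^2 + 1.6363^2) = 6.250579
Step 2: Project.
Since ||x|| > R, scale = R/||x|| = 3/6.250579 = 0.479956, proj(x) = scale * x
proj(x) = [2.895383, 0.785352]
Step 3: Dot product.
a^T * proj(x) = 3*2.895383 + 0*0.785352 = 8.6861


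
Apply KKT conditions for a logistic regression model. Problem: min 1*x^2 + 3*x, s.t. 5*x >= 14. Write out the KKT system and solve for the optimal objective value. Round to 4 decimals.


Step 1: Try lambda = 0 (constraint inactive).
x_unc = -3/(2*1) = -1.5
Check: 5*-1.5 = -7.5 < 14 -- violated!
Step 2: Constraint must be active: 5*x = 14
x* = 14/5 = 2.8
lambda = (2*1*2.8 + 3)/5 = 1.72
Step 3: Compute optimal value.
f(x*) = 1*2.8^2 + 3*2.8 = 16.24


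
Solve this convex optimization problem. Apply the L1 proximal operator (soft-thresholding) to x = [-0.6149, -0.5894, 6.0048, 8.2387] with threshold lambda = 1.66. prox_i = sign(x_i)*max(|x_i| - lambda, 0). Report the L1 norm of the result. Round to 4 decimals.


Soft-thresholding with lambda = 1.66:
prox(-0.6149) = sign(-0.6149)*max(|-0.6149| - 1.66, 0) = 0.0
prox(-0.5894) = sign(-0.5894)*max(|-0.5894| - 1.66, 0) = 0.0
prox(6.0048) = sign(6.0048)*max(|6.0048| - 1.66, 0) = 4.3448
prox(8.2387) = sign(8.2387)*max(|8.2387| - 1.66, 0) = 6.5787
prox(x) = [0.0, 0.0, 4.3448, 6.5787]
||prox(x)||_1 = 0.0 + 0.0 + 4.3448 + 6.5787 = 10.9235


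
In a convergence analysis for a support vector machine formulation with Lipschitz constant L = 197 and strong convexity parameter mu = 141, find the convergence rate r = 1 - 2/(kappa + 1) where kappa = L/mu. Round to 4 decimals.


Step 1: Compute the condition number.
kappa = L/mu = 197/141 = 1.3972
Step 2: Compute the convergence rate.
r = 1 - 2/(kappa + 1) = 1 - 2*mu/(L + mu) = (L - mu)/(L + mu) = 56/338 = 0.1657


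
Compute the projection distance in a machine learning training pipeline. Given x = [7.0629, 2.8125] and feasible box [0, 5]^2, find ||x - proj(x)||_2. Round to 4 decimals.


Project each component onto [0, 5].
clip(7.0629) = 5.0, clip(2.8125) = 2.8125
Projection = [5.0, 2.8125]
Squared diffs: [4.2556, 0.0]
Distance = sqrt(4.2556) = 2.0629


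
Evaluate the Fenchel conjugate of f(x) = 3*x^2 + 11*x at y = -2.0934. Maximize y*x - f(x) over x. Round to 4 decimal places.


f*(y) = sup_x {y*x - a*x^2 - b*x} = sup_x {(y-b)*x - a*x^2}
FOC: (y - b) - 2a*x = 0 => x* = (y - b)/(2a)
x* = (-2.0934 - 11)/(2*3) = -2.1822
f*(-2.0934) = (y-b)^2/(4a) = (-2.0934 - 11)^2/(4*3)
= 171.4371/12 = 14.2864


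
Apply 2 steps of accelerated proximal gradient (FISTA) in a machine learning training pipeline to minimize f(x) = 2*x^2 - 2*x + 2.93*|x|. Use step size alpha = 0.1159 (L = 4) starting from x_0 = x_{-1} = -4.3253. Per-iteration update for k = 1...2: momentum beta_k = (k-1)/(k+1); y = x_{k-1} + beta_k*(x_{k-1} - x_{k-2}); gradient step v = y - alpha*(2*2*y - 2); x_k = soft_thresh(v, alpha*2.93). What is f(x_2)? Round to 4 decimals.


FISTA on f(x) = 2*x^2 - 2*x + 2.93*|x|
L = 4, alpha = 0.1159
Iteration 1: beta = 0.0, y = -4.3253 + 0.0*(-4.3253 + 4.3253) = -4.3253
  grad(y) = -19.3012, v = y - alpha*grad = -2.0883
  prox(v) = soft_thresh(-2.0883, 0.3396) = -1.7487
Iteration 2: beta = 0.3333, y = -1.7487 + 0.3333*(-1.7487 + 4.3253) = -0.8898
  grad(y) = -5.5594, v = y - alpha*grad = -0.2455
  prox(v) = soft_thresh(-0.2455, 0.3396) = 0.0
f(x_2) = 2*0.0^2 - 2*0.0 + 2.93*|0.0| = 0.0


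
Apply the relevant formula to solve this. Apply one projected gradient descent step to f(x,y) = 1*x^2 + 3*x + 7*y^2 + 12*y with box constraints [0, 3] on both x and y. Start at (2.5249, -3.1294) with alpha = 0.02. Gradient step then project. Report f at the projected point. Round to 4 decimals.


Step 1: Compute gradient at (2.5249, -3.1294).
grad_x = 2*1*2.5249 + 3 = 8.0498
grad_y = 2*7*-3.1294 + 12 = -31.8116
Step 2: Gradient step.
x_raw = 2.5249 - 0.02*8.0498 = 2.3639
y_raw = -3.1294 - 0.02*-31.8116 = -2.4932
Step 3: Project onto [0, 3].
x_proj = clip(2.3639) = 2.3639
y_proj = clip(-2.4932) = 0.0
Step 4: Evaluate f.
f(2.3639, 0.0) = 12.6798


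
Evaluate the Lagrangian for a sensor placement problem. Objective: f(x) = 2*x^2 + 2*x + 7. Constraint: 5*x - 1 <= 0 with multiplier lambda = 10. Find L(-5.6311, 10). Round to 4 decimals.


Step 1: Evaluate f(x).
f(-5.6311) = 2*(-5.6311)^2 + 2*(-5.6311) + 7 = 59.1564
Step 2: Evaluate g(x).
g(-5.6311) = 5*-5.6311 - 1 = -29.1555
Step 3: Compute Lagrangian.
L = 59.1564 + 10*-29.1555 = -232.3986


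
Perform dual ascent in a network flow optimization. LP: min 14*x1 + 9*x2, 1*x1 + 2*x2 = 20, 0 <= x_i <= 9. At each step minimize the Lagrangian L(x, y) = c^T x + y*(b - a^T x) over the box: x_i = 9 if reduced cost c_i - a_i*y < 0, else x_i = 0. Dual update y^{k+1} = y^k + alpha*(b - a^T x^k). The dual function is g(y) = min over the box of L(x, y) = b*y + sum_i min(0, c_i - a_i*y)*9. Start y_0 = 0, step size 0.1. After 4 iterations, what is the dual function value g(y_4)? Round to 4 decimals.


Dual ascent for LP: min 14*x1 + 9*x2, 1*x1 + 2*x2 = 20, 0 <= x_i <= 9
Step 1: y^k = 0.0, reduced costs: (14.0, 9.0)
  x^k = (0.0, 0.0), subgradient = b - a^T x = 20.0
  y^{k+1} = 0.0 + 0.1*20.0 = 2.0
Step 2: y^k = 2.0, reduced costs: (12.0, 5.0)
  x^k = (0.0, 0.0), subgradient = b - a^T x = 20.0
  y^{k+1} = 2.0 + 0.1*20.0 = 4.0
Step 3: y^k = 4.0, reduced costs: (10.0, 1.0)
  x^k = (0.0, 0.0), subgradient = b - a^T x = 20.0
  y^{k+1} = 4.0 + 0.1*20.0 = 6.0
Step 4: y^k = 6.0, reduced costs: (8.0, -3.0)
  x^k = (0.0, 9.0), subgradient = b - a^T x = 2.0
  y^{k+1} = 6.0 + 0.1*2.0 = 6.2
Dual objective at y_4 = 6.2: reduced costs (7.8, -3.4), box minimizer x = (0.0, 9.0)
g(y_4) = b*y + (c1 - a1*y)*x1 + (c2 - a2*y)*x2 = 20*6.2 + 7.8*0.0 + (-3.4)*9.0 = 124.0 + 0.0 - 30.6 = 93.4


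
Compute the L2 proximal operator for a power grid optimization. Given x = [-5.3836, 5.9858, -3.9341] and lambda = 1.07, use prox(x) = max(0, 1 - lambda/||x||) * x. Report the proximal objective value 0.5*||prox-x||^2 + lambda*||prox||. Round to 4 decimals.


Step 1: Compute ||x||.
||x|| = 8.9605
Step 2: Compute scaling factor.
scale = max(0, 1 - 1.07/8.9605) = 0.8806
Step 3: prox(x) = [-4.7407, 5.271, -3.4643]
||prox(x)|| = 7.8905
Step 4: Proximal objective.
0.5*||prox-x||^2 = 0.5725
lambda*||prox|| = 8.4428
Total = 9.0153


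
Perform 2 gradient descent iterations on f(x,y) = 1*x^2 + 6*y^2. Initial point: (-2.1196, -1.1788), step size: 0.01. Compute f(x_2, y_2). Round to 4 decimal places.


Gradient descent on f(x,y) = 1*x^2 + 6*y^2.
Starting point: (-2.1196, -1.1788), alpha = 0.01
Step 1: grad_x = 2*1*-2.1196 = -4.2392, grad_y = 2*6*-1.1788 = -14.1456
  x_1 = -2.1196 - 0.01*-4.2392 = -2.0772
  y_1 = -1.1788 - 0.01*-14.1456 = -1.0373
Step 2: grad_x = 2*1*-2.0772 = -4.1544, grad_y = 2*6*-1.0373 = -12.4481
  x_2 = -2.0772 - 0.01*-4.1544 = -2.0357
  y_2 = -1.0373 - 0.01*-12.4481 = -0.9129
f(-2.0357, -0.9129) = 1*(-2.0357)^2 + 6*(-0.9129)^2 = 9.1438


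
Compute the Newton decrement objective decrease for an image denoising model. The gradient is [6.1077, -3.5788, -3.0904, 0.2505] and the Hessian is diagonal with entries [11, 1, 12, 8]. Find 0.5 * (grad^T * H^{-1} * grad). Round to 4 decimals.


Step 1: H is diagonal, so H^(-1) * g = [0.5552, -3.5788, -0.2575, 0.0313].
Step 2: g^T H^(-1) g = sum_i g_i^2 / H_ii
  = (6.1077)^2/11 + (-3.5788)^2/1 + (-3.0904)^2/12 + (0.2505)^2/8
  = 3.3913 + 12.8078 + 0.7959 + 0.0078 = 17.0028
Step 3: Objective decrease = 0.5 * g^T H^(-1) g = 8.5014


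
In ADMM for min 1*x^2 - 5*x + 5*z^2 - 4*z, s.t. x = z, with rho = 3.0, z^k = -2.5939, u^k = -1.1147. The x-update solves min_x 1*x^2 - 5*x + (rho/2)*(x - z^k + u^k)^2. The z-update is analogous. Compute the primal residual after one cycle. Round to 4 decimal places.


ADMM iteration with rho = 3.0, z^k = -2.5939, u^k = -1.1147
Step 1: x-update.
Minimize 1*x^2 - 5*x + (3.0/2)*(x + 2.5939 - 1.1147)^2
FOC: (2*1 + 3.0)*x = 5 + 3.0*(-2.5939 + 1.1147)
x^{k+1} = 0.1125
Step 2: z-update.
Minimize 5*z^2 - 4*z + (3.0/2)*(0.1125 - z - 1.1147)^2
FOC: (2*5 + 3.0)*z = 4 + 3.0*(0.1125 - 1.1147)
z^{k+1} = 0.0764
Step 3: u-update.
u^{k+1} = -1.1147 + 0.1125 - 0.0764 = -1.0786
Step 4: Primal residual = |0.1125 - 0.0764| = 0.0361


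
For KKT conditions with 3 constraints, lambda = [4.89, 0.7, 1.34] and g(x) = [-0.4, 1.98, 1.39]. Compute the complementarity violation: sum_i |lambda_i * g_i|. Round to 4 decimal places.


KKT complementary slackness check:
lambda_1 * g_1 = 4.89 * -0.4 = -1.956
lambda_2 * g_2 = 0.7 * 1.98 = 1.386
lambda_3 * g_3 = 1.34 * 1.39 = 1.8626
Total violation = 1.956 + 1.386 + 1.8626 = 5.2046


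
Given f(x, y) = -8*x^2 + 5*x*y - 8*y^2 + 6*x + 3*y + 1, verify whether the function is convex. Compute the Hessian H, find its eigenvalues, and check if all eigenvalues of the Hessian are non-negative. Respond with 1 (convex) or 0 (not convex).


The Hessian of f(x,y) = -8*x^2 + 5*x*y - 8*y^2 + 6*x + 3*y + 1 is:
H = [[-16, 5], [5, -16]]
Trace = -16 - 16 = -32
Determinant = -16*-16 - (5)^2 = 231
Discriminant = (-32)^2 - 4*231 = 100.0
Eigenvalues: lambda_1 = -21.0, lambda_2 = -11.0
The function is not convex.

0


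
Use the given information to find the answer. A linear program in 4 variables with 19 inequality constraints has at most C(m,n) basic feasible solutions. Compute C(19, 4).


Each vertex corresponds to some choice of n active constraints out of m, so the number of vertices is at most C(m, n) = m! / (n!(m-n)!).
m = 19, n = 4
Numerator: 19 * 18 * 17 * 16
Denominator: 4! = 24
C(19, 4) = 3876


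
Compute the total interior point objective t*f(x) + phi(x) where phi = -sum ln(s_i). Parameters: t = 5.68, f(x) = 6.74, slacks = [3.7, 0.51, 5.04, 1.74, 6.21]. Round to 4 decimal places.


Step 1: Compute log-barrier.
ln values: [1.3083, -0.6733, 1.6174, 0.5539, 1.8262]
phi = -(1.3083 - 0.6733 + 1.6174 + 0.5539 + 1.8262) = -4.6324
Step 2: Compute augmented objective.
t*f(x) = 5.68*6.74 = 38.2832
Total = 38.2832 - 4.6324 = 33.6508


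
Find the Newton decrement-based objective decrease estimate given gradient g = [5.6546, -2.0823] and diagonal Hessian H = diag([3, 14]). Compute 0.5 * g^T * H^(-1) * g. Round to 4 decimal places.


Step 1: H is diagonal, so H^(-1) * g = [1.8849, -0.1487].
Step 2: g^T H^(-1) g = sum_i g_i^2 / H_ii
  = (5.6546)^2/3 + (-2.0823)^2/14
  = 10.6582 + 0.3097 = 10.9679
Step 3: Objective decrease = 0.5 * g^T H^(-1) g = 5.4839


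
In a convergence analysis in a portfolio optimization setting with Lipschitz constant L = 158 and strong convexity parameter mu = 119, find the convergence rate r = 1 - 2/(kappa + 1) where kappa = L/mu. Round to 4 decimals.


Step 1: Compute the condition number.
kappa = L/mu = 158/119 = 1.3277
Step 2: Compute the convergence rate.
r = 1 - 2/(kappa + 1) = 1 - 2*mu/(L + mu) = (L - mu)/(L + mu) = 39/277 = 0.1408


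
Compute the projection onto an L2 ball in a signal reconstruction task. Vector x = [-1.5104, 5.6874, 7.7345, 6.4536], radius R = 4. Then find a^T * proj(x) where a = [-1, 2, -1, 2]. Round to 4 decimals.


Step 1: Compute ||x|| (intermediates to 6 decimals).
||x|| = sqrt((-1.5104)^2 + 5.6874^2 + 7.7345^2 + 6.4536^2) = 11.666159
Step 2: Project.
Since ||x|| > R, scale = R/||x|| = 4/11.666159 = 0.342872, proj(x) = scale * x
proj(x) = [-0.517874, 1.95005, 2.651943, 2.212759]
Step 3: Dot product.
a^T * proj(x) = -1*(-0.517874) + 2*1.95005 - 1*2.651943 + 2*2.212759 = 6.1915


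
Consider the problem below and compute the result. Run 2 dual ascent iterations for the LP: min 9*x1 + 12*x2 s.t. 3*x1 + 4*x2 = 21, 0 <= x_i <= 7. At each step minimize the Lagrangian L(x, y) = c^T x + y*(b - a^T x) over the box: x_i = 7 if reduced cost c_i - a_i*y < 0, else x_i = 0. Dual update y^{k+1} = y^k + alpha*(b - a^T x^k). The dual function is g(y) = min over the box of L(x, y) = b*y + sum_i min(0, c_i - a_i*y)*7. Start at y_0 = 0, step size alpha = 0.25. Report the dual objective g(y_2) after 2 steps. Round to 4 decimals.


Dual ascent for LP: min 9*x1 + 12*x2, 3*x1 + 4*x2 = 21, 0 <= x_i <= 7
Step 1: y^k = 0.0, reduced costs: (9.0, 12.0)
  x^k = (0.0, 0.0), subgradient = b - a^T x = 21.0
  y^{k+1} = 0.0 + 0.25*21.0 = 5.25
Step 2: y^k = 5.25, reduced costs: (-6.75, -9.0)
  x^k = (7.0, 7.0), subgradient = b - a^T x = -28.0
  y^{k+1} = 5.25 + 0.25*-28.0 = -1.75
Dual objective at y_2 = -1.75: reduced costs (14.25, 19.0), box minimizer x = (0.0, 0.0)
g(y_2) = b*y + (c1 - a1*y)*x1 + (c2 - a2*y)*x2 = 21*(-1.75) + 14.25*0.0 + 19.0*0.0 = -36.75 + 0.0 + 0.0 = -36.75


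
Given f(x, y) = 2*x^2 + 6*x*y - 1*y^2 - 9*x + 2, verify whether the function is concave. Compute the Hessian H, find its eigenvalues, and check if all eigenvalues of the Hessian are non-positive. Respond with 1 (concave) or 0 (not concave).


The Hessian of f(x,y) = 2*x^2 + 6*x*y - 1*y^2 - 9*x + 2 is:
H = [[4, 6], [6, -2]]
Trace = 4 - 2 = 2
Determinant = 4*-2 - (6)^2 = -44
Discriminant = (2)^2 - 4*-44 = 180.0
Eigenvalues: lambda_1 = -5.7082, lambda_2 = 7.7082
The function is not concave.

0


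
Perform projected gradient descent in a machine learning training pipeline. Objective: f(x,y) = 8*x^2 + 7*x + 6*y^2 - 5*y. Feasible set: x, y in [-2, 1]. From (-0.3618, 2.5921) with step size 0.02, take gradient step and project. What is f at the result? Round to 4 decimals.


Step 1: Compute gradient at (-0.3618, 2.5921).
grad_x = 2*8*-0.3618 + 7 = 1.2112
grad_y = 2*6*2.5921 - 5 = 26.1052
Step 2: Gradient step.
x_raw = -0.3618 - 0.02*1.2112 = -0.386
y_raw = 2.5921 - 0.02*26.1052 = 2.07
Step 3: Project onto [-2, 1].
x_proj = clip(-0.386) = -0.386
y_proj = clip(2.07) = 1.0
Step 4: Evaluate f.
f(-0.386, 1.0) = -0.5101


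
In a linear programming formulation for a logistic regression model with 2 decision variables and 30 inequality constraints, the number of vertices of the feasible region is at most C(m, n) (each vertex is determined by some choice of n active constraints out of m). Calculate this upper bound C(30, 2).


Each vertex corresponds to some choice of n active constraints out of m, so the number of vertices is at most C(m, n) = m! / (n!(m-n)!).
m = 30, n = 2
Numerator: 30 * 29
Denominator: 2! = 2
C(30, 2) = 435


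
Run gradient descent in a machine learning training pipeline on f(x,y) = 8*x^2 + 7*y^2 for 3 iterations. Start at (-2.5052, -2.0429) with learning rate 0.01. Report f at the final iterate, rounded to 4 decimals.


Gradient descent on f(x,y) = 8*x^2 + 7*y^2.
Starting point: (-2.5052, -2.0429), alpha = 0.01
Step 1: grad_x = 2*8*-2.5052 = -40.0832, grad_y = 2*7*-2.0429 = -28.6006
  x_1 = -2.5052 - 0.01*-40.0832 = -2.1044
  y_1 = -2.0429 - 0.01*-28.6006 = -1.7569
Step 2: grad_x = 2*8*-2.1044 = -33.6699, grad_y = 2*7*-1.7569 = -24.5965
  x_2 = -2.1044 - 0.01*-33.6699 = -1.7677
  y_2 = -1.7569 - 0.01*-24.5965 = -1.5109
Step 3: grad_x = 2*8*-1.7677 = -28.2827, grad_y = 2*7*-1.5109 = -21.153
  x_3 = -1.7677 - 0.01*-28.2827 = -1.4848
  y_3 = -1.5109 - 0.01*-21.153 = -1.2994
f(-1.4848, -1.2994) = 8*(-1.4848)^2 + 7*(-1.2994)^2 = 29.4571


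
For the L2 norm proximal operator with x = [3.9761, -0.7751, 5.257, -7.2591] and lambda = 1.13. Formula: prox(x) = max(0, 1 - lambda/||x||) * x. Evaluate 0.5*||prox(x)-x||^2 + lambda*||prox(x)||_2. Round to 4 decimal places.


Step 1: Compute ||x||.
||x|| = 9.8357
Step 2: Compute scaling factor.
scale = max(0, 1 - 1.13/9.8357) = 0.8851
Step 3: prox(x) = [3.5193, -0.6861, 4.653, -6.4251]
||prox(x)|| = 8.7057
Step 4: Proximal objective.
0.5*||prox-x||^2 = 0.6385
lambda*||prox|| = 9.8374
Total = 10.4759


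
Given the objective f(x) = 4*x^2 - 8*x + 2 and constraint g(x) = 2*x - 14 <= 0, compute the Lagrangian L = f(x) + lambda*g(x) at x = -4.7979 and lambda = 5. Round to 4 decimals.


Step 1: Evaluate f(x).
f(-4.7979) = 4*(-4.7979)^2 - 8*(-4.7979) + 2 = 132.4626
Step 2: Evaluate g(x).
g(-4.7979) = 2*-4.7979 - 14 = -23.5958
Step 3: Compute Lagrangian.
L = 132.4626 + 5*-23.5958 = 14.4836


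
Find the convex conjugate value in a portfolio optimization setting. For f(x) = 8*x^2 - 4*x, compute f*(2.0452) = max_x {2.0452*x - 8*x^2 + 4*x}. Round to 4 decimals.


f*(y) = sup_x {y*x - a*x^2 - b*x} = sup_x {(y-b)*x - a*x^2}
FOC: (y - b) - 2a*x = 0 => x* = (y - b)/(2a)
x* = (2.0452 + 4)/(2*8) = 0.3778
f*(2.0452) = (y-b)^2/(4a) = (2.0452 + 4)^2/(4*8)
= 36.5444/32 = 1.142


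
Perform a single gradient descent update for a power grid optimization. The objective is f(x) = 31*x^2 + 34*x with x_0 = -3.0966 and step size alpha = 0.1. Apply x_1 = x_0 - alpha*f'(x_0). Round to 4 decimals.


We compute the gradient at x_0 and apply the update.
f'(x) = 62*x + 34
f'(-3.0966) = 62*-3.0966 + 34 = -157.9892
x_1 = -3.0966 - 0.1*-157.9892 = 12.7023


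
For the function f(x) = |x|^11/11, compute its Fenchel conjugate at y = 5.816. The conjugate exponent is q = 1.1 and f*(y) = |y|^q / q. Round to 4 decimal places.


The conjugate exponent q satisfies 1/p + 1/q = 1.
p = 11, so q = 11/(11 - 1) = 1.1
|y|^q = 5.816^1.1 = 6.9356
f*(5.816) = 6.9356 / 1.1 = 6.3051


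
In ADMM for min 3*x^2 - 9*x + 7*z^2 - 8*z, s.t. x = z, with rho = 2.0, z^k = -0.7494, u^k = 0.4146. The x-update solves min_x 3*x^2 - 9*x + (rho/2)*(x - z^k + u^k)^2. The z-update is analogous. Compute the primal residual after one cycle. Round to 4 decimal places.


ADMM iteration with rho = 2.0, z^k = -0.7494, u^k = 0.4146
Step 1: x-update.
Minimize 3*x^2 - 9*x + (2.0/2)*(x + 0.7494 + 0.4146)^2
FOC: (2*3 + 2.0)*x = 9 + 2.0*(-0.7494 - 0.4146)
x^{k+1} = 0.834
Step 2: z-update.
Minimize 7*z^2 - 8*z + (2.0/2)*(0.834 - z + 0.4146)^2
FOC: (2*7 + 2.0)*z = 8 + 2.0*(0.834 + 0.4146)
z^{k+1} = 0.6561
Step 3: u-update.
u^{k+1} = 0.4146 + 0.834 - 0.6561 = 0.5925
Step 4: Primal residual = |0.834 - 0.6561| = 0.1779


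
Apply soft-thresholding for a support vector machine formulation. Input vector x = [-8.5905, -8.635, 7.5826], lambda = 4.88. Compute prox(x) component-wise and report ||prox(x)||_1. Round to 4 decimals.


Soft-thresholding with lambda = 4.88:
prox(-8.5905) = sign(-8.5905)*max(|-8.5905| - 4.88, 0) = -3.7105
prox(-8.635) = sign(-8.635)*max(|-8.635| - 4.88, 0) = -3.755
prox(7.5826) = sign(7.5826)*max(|7.5826| - 4.88, 0) = 2.7026
prox(x) = [-3.7105, -3.755, 2.7026]
||prox(x)||_1 = 3.7105 + 3.755 + 2.7026 = 10.1681


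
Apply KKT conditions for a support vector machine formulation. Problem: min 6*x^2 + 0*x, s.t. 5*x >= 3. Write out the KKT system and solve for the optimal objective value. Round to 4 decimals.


Step 1: Try lambda = 0 (constraint inactive).
x_unc = 0/(2*6) = 0.0
Check: 5*0.0 = 0.0 < 3 -- violated!
Step 2: Constraint must be active: 5*x = 3
x* = 3/5 = 0.6
lambda = (2*6*0.6 + 0)/5 = 1.44
Step 3: Compute optimal value.
f(x*) = 6*0.6^2 + 0*0.6 = 2.16


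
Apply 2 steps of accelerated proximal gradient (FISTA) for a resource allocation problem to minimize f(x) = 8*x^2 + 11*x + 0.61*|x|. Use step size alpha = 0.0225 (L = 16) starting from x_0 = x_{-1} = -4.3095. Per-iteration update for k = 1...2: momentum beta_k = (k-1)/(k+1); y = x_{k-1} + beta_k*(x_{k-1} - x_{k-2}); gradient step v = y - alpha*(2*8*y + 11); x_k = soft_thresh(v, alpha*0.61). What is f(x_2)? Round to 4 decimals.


FISTA on f(x) = 8*x^2 + 11*x + 0.61*|x|
L = 16, alpha = 0.0225
Iteration 1: beta = 0.0, y = -4.3095 + 0.0*(-4.3095 + 4.3095) = -4.3095
  grad(y) = -57.952, v = y - alpha*grad = -3.0056
  prox(v) = soft_thresh(-3.0056, 0.0137) = -2.9919
Iteration 2: beta = 0.3333, y = -2.9919 + 0.3333*(-2.9919 + 4.3095) = -2.5526
  grad(y) = -29.8422, v = y - alpha*grad = -1.8812
  prox(v) = soft_thresh(-1.8812, 0.0137) = -1.8675
f(x_2) = 8*(-1.8675)^2 + 11*(-1.8675) + 0.61*|-1.8675| = 8.4964


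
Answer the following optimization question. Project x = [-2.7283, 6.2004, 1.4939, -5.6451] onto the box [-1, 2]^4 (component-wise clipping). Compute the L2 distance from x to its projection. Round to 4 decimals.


Project each component onto [-1, 2].
clip(-2.7283) = -1.0, clip(6.2004) = 2.0, clip(1.4939) = 1.4939, clip(-5.6451) = -1.0
Projection = [-1.0, 2.0, 1.4939, -1.0]
Squared diffs: [2.987, 17.6434, 0.0, 21.577]
Distance = sqrt(42.2074) = 6.4967


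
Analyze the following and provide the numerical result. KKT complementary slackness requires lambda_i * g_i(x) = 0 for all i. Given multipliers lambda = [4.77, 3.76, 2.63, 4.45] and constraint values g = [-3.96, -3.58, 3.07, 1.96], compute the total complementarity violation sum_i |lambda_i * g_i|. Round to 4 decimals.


KKT complementary slackness check:
lambda_1 * g_1 = 4.77 * -3.96 = -18.8892
lambda_2 * g_2 = 3.76 * -3.58 = -13.4608
lambda_3 * g_3 = 2.63 * 3.07 = 8.0741
lambda_4 * g_4 = 4.45 * 1.96 = 8.722
Total violation = 18.8892 + 13.4608 + 8.0741 + 8.722 = 49.1461


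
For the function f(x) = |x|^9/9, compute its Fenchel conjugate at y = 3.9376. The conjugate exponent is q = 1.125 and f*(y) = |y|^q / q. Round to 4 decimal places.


The conjugate exponent q satisfies 1/p + 1/q = 1.
p = 9, so q = 9/(9 - 1) = 1.125
|y|^q = 3.9376^1.125 = 4.6734
f*(3.9376) = 4.6734 / 1.125 = 4.1542


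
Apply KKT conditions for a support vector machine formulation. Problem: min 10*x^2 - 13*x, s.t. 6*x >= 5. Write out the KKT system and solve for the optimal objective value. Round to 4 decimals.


Step 1: Try lambda = 0 (constraint inactive).
x_unc = 13/(2*10) = 0.65
Check: 6*0.65 = 3.9 < 5 -- violated!
Step 2: Constraint must be active: 6*x = 5
x* = 5/6 = 0.8333 (rounded; the exact value 5/6 is used below)
lambda = (2*10*(5/6) - 13)/6 = 0.6111
Step 3: Compute optimal value.
f(x*) = 10*(5/6)^2 - 13*(5/6) = -3.8889


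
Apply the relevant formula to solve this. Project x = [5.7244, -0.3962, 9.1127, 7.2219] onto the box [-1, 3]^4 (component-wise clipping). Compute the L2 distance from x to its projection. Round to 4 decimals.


Project each component onto [-1, 3].
clip(5.7244) = 3.0, clip(-0.3962) = -0.3962, clip(9.1127) = 3.0, clip(7.2219) = 3.0
Projection = [3.0, -0.3962, 3.0, 3.0]
Squared diffs: [7.4224, 0.0, 37.3651, 17.8244]
Distance = sqrt(62.6119) = 7.9128


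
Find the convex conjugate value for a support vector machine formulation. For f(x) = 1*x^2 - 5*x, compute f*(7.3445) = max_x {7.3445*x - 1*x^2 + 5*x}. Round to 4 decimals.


f*(y) = sup_x {y*x - a*x^2 - b*x} = sup_x {(y-b)*x - a*x^2}
FOC: (y - b) - 2a*x = 0 => x* = (y - b)/(2a)
x* = (7.3445 + 5)/(2*1) = 6.1723
f*(7.3445) = (y-b)^2/(4a) = (7.3445 + 5)^2/(4*1)
= 152.3867/4 = 38.0967


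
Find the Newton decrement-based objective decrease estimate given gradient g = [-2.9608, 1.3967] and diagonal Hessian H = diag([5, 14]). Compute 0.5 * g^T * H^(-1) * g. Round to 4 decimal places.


Step 1: H is diagonal, so H^(-1) * g = [-0.5922, 0.0998].
Step 2: g^T H^(-1) g = sum_i g_i^2 / H_ii
  = (-2.9608)^2/5 + (1.3967)^2/14
  = 1.7533 + 0.1393 = 1.8926
Step 3: Objective decrease = 0.5 * g^T H^(-1) g = 0.9463


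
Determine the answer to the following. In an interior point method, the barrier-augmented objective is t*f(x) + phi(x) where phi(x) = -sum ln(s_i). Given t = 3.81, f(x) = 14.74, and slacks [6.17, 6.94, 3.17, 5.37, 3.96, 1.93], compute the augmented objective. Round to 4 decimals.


Step 1: Compute log-barrier.
ln values: [1.8197, 1.9373, 1.1537, 1.6808, 1.3762, 0.6575]
phi = -(1.8197 + 1.9373 + 1.1537 + 1.6808 + 1.3762 + 0.6575) = -8.6253
Step 2: Compute augmented objective.
t*f(x) = 3.81*14.74 = 56.1594
Total = 56.1594 - 8.6253 = 47.5341


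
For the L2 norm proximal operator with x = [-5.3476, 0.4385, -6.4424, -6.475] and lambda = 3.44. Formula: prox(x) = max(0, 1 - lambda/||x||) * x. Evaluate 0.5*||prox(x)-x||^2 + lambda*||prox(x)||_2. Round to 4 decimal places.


Step 1: Compute ||x||.
||x|| = 10.5934
Step 2: Compute scaling factor.
scale = max(0, 1 - 3.44/10.5934) = 0.6753
Step 3: prox(x) = [-3.6111, 0.2961, -4.3503, -4.3724]
||prox(x)|| = 7.1534
Step 4: Proximal objective.
0.5*||prox-x||^2 = 5.9168
lambda*||prox|| = 24.6077
Total = 30.5244


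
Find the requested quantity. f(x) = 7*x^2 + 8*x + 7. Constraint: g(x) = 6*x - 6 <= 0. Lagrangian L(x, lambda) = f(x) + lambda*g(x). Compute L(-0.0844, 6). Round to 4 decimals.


Step 1: Evaluate f(x).
f(-0.0844) = 7*(-0.0844)^2 + 8*(-0.0844) + 7 = 6.3747
Step 2: Evaluate g(x).
g(-0.0844) = 6*-0.0844 - 6 = -6.5064
Step 3: Compute Lagrangian.
L = 6.3747 + 6*-6.5064 = -32.6637


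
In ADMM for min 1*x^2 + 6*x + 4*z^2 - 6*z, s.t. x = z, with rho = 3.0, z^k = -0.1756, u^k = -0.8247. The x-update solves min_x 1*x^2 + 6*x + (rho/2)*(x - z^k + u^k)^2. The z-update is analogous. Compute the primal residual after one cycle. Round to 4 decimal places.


ADMM iteration with rho = 3.0, z^k = -0.1756, u^k = -0.8247
Step 1: x-update.
Minimize 1*x^2 + 6*x + (3.0/2)*(x + 0.1756 - 0.8247)^2
FOC: (2*1 + 3.0)*x = -6 + 3.0*(-0.1756 + 0.8247)
x^{k+1} = -0.8105
Step 2: z-update.
Minimize 4*z^2 - 6*z + (3.0/2)*(-0.8105 - z - 0.8247)^2
FOC: (2*4 + 3.0)*z = 6 + 3.0*(-0.8105 - 0.8247)
z^{k+1} = 0.0995
Step 3: u-update.
u^{k+1} = -0.8247 - 0.8105 - 0.0995 = -1.7347
Step 4: Primal residual = |-0.8105 - 0.0995| = 0.91


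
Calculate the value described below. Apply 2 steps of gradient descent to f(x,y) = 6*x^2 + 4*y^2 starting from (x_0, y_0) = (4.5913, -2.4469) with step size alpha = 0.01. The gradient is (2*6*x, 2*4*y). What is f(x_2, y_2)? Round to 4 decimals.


Gradient descent on f(x,y) = 6*x^2 + 4*y^2.
Starting point: (4.5913, -2.4469), alpha = 0.01
Step 1: grad_x = 2*6*4.5913 = 55.0956, grad_y = 2*4*-2.4469 = -19.5752
  x_1 = 4.5913 - 0.01*55.0956 = 4.0403
  y_1 = -2.4469 - 0.01*-19.5752 = -2.2511
Step 2: grad_x = 2*6*4.0403 = 48.4841, grad_y = 2*4*-2.2511 = -18.0092
  x_2 = 4.0403 - 0.01*48.4841 = 3.5555
  y_2 = -2.2511 - 0.01*-18.0092 = -2.0711
f(3.5555, -2.0711) = 6*3.5555^2 + 4*(-2.0711)^2 = 93.0067


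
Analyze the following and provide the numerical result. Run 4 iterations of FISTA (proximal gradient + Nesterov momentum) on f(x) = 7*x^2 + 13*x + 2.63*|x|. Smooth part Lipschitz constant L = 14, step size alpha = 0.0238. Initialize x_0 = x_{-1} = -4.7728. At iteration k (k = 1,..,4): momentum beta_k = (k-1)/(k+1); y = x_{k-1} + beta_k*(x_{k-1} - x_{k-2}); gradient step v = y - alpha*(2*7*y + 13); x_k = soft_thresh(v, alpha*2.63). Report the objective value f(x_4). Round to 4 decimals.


FISTA on f(x) = 7*x^2 + 13*x + 2.63*|x|
L = 14, alpha = 0.0238
Iteration 1: beta = 0.0, y = -4.7728 + 0.0*(-4.7728 + 4.7728) = -4.7728
  grad(y) = -53.8192, v = y - alpha*grad = -3.4919
  prox(v) = soft_thresh(-3.4919, 0.0626) = -3.4293
Iteration 2: beta = 0.3333, y = -3.4293 + 0.3333*(-3.4293 + 4.7728) = -2.9815
  grad(y) = -28.7407, v = y - alpha*grad = -2.2975
  prox(v) = soft_thresh(-2.2975, 0.0626) = -2.2349
Iteration 3: beta = 0.5, y = -2.2349 + 0.5*(-2.2349 + 3.4293) = -1.6376
  grad(y) = -9.9268, v = y - alpha*grad = -1.4014
  prox(v) = soft_thresh(-1.4014, 0.0626) = -1.3388
Iteration 4: beta = 0.6, y = -1.3388 + 0.6*(-1.3388 + 2.2349) = -0.8011
  grad(y) = 1.7842, v = y - alpha*grad = -0.8436
  prox(v) = soft_thresh(-0.8436, 0.0626) = -0.781
f(x_4) = 7*(-0.781)^2 + 13*(-0.781) + 2.63*|-0.781| = -3.8292


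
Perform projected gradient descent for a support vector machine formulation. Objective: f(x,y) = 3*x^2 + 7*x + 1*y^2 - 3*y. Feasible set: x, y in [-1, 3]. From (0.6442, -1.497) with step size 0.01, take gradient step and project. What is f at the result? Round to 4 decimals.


Step 1: Compute gradient at (0.6442, -1.497).
grad_x = 2*3*0.6442 + 7 = 10.8652
grad_y = 2*1*-1.497 - 3 = -5.994
Step 2: Gradient step.
x_raw = 0.6442 - 0.01*10.8652 = 0.5355
y_raw = -1.497 - 0.01*-5.994 = -1.4371
Step 3: Project onto [-1, 3].
x_proj = clip(0.5355) = 0.5355
y_proj = clip(-1.4371) = -1.0
Step 4: Evaluate f.
f(0.5355, -1.0) = 8.6093


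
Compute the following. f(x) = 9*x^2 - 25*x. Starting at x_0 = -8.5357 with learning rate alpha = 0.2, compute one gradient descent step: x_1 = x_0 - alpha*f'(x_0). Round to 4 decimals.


We compute the gradient at x_0 and apply the update.
f'(x) = 18*x - 25
f'(-8.5357) = 18*-8.5357 - 25 = -178.6426
x_1 = -8.5357 - 0.2*-178.6426 = 27.1928


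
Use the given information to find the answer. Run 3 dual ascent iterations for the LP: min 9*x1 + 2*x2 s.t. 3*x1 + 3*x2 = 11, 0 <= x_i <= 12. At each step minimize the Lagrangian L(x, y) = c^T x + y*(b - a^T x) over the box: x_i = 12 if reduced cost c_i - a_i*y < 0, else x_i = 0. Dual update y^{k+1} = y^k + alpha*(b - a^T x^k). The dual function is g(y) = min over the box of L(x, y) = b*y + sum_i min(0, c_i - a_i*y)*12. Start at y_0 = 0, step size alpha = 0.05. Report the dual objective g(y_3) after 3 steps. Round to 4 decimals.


Dual ascent for LP: min 9*x1 + 2*x2, 3*x1 + 3*x2 = 11, 0 <= x_i <= 12
Step 1: y^k = 0.0, reduced costs: (9.0, 2.0)
  x^k = (0.0, 0.0), subgradient = b - a^T x = 11.0
  y^{k+1} = 0.0 + 0.05*11.0 = 0.55
Step 2: y^k = 0.55, reduced costs: (7.35, 0.35)
  x^k = (0.0, 0.0), subgradient = b - a^T x = 11.0
  y^{k+1} = 0.55 + 0.05*11.0 = 1.1
Step 3: y^k = 1.1, reduced costs: (5.7, -1.3)
  x^k = (0.0, 12.0), subgradient = b - a^T x = -25.0
  y^{k+1} = 1.1 + 0.05*-25.0 = -0.15
Dual objective at y_3 = -0.15: reduced costs (9.45, 2.45), box minimizer x = (0.0, 0.0)
g(y_3) = b*y + (c1 - a1*y)*x1 + (c2 - a2*y)*x2 = 11*(-0.15) + 9.45*0.0 + 2.45*0.0 = -1.65 + 0.0 + 0.0 = -1.65


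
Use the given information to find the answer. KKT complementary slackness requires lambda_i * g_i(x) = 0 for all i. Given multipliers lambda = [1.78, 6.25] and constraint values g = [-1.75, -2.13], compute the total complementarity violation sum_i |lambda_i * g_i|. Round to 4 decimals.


KKT complementary slackness check:
lambda_1 * g_1 = 1.78 * -1.75 = -3.115
lambda_2 * g_2 = 6.25 * -2.13 = -13.3125
Total violation = 3.115 + 13.3125 = 16.4275


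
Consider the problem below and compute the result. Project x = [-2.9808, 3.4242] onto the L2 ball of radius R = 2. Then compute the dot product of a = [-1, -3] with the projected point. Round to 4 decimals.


Step 1: Compute ||x|| (intermediates to 6 decimals).
||x|| = sqrt((-2.9808)^2 + 3.4242^2) = 4.539858
Step 2: Project.
Since ||x|| > R, scale = R/||x|| = 2/4.539858 = 0.440542, proj(x) = scale * x
proj(x) = [-1.313168, 1.508504]
Step 3: Dot product.
a^T * proj(x) = -1*(-1.313168) - 3*1.508504 = -3.2123


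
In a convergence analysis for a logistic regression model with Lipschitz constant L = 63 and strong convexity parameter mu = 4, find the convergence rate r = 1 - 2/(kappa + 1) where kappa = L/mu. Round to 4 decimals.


Step 1: Compute the condition number.
kappa = L/mu = 63/4 = 15.75
Step 2: Compute the convergence rate.
r = 1 - 2/(kappa + 1) = 1 - 2*mu/(L + mu) = (L - mu)/(L + mu) = 59/67 = 0.8806


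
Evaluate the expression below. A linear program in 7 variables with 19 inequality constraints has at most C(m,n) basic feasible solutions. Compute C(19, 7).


Each vertex corresponds to some choice of n active constraints out of m, so the number of vertices is at most C(m, n) = m! / (n!(m-n)!).
m = 19, n = 7
Numerator: 19 * 18 * 17 * 16 * 15 * 14 * 13
Denominator: 7! = 5040
C(19, 7) = 50388


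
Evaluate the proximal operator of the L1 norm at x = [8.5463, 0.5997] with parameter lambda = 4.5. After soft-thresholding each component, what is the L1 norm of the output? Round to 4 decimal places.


Soft-thresholding with lambda = 4.5:
prox(8.5463) = sign(8.5463)*max(|8.5463| - 4.5, 0) = 4.0463
prox(0.5997) = sign(0.5997)*max(|0.5997| - 4.5, 0) = 0.0
prox(x) = [4.0463, 0.0]
||prox(x)||_1 = 4.0463 + 0.0 = 4.0463


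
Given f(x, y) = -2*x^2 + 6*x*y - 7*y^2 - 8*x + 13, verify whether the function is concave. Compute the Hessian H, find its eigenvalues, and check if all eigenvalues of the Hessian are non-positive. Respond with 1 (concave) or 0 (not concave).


The Hessian of f(x,y) = -2*x^2 + 6*x*y - 7*y^2 - 8*x + 13 is:
H = [[-4, 6], [6, -14]]
Trace = -4 - 14 = -18
Determinant = -4*-14 - (6)^2 = 20
Discriminant = (-18)^2 - 4*20 = 244.0
Eigenvalues: lambda_1 = -16.8102, lambda_2 = -1.1898
The function is concave.

1
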